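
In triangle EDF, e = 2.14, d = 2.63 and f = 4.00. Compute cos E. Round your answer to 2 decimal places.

By the law of cosines, cos E = (d² + f² − e²) / (2·d·f) ≈ 0.87154, so ∠E ≈ 29.36°.

0.87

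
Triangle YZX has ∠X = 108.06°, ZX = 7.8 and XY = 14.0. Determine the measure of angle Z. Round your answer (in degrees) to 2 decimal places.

47.63

By the law of cosines, YZ² = ZX² + XY² − 2·ZX·XY·cos X = 324.55, so YZ ≈ 18.015.
Law of cosines again: cos Z = (YZ² + ZX² − XY²)/(2·YZ·ZX) ≈ 0.67389, so ∠Z ≈ 47.63°.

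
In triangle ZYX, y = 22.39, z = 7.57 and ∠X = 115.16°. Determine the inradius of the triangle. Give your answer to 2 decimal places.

By the law of cosines, x² = z² + y² − 2·z·y·cos X = 702.74, so x ≈ 26.509.
Area = ½·z·y·sin X ≈ 76.706.
Semiperimeter s = (7.57+22.39+26.509)/2 = 28.235.
Inradius = area/s = 76.706/28.235 ≈ 2.7167.

r ≈ 2.72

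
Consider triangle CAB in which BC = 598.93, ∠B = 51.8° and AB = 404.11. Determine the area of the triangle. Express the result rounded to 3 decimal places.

area ≈ 95101.887

Area = ½·AB·BC·sin B ≈ 95102.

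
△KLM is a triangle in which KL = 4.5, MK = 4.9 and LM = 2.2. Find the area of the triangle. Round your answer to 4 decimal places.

Semiperimeter s = (2.2 + 4.9 + 4.5)/2 = 5.8.
Heron's formula: area = √(5.8·3.6·0.9·1.3) ≈ 4.9426.

4.9426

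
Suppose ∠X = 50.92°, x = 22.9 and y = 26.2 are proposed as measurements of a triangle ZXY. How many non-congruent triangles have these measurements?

2

y·sin X = 26.2·sin(50.92°) ≈ 20.34.
Since y sin X < x < y (20.34 < 22.9 < 26.2), two triangles exist.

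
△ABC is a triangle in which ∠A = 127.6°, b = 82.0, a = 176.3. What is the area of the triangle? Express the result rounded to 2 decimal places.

area ≈ 3698.65

Law of sines: sin B = b·sin A/a ≈ 0.36851.
Since a ≥ b, only the acute value applies: ∠B ≈ 21.62°.
Then ∠C = 180° − ∠A − ∠B ≈ 30.78°.
Law of sines gives c = a·sin C/sin A ≈ 113.86.
Area = ½·a·b·sin C ≈ 3698.6.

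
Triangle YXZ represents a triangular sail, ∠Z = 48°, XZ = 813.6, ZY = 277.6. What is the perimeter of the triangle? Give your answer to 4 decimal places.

By the law of cosines, YX² = XZ² + ZY² − 2·XZ·ZY·cos Z = 4.3675e+05, so YX ≈ 660.87.
Semiperimeter s = (813.6+277.6+660.87)/2 = 876.04.
Perimeter = 813.6 + 277.6 + 660.87 = 1752.1.

1752.0731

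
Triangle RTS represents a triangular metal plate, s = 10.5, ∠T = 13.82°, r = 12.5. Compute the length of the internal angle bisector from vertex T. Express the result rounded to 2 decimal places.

11.33

By the law of cosines, t² = s² + r² − 2·s·r·cos T = 11.599, so t ≈ 3.4057.
The bisector from T has length 2·s·r·cos(∠T/2)/(s+r) ≈ 11.33.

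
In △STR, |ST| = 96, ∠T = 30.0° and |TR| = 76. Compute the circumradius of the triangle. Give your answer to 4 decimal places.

By the law of cosines, |RS|² = |ST|² + |TR|² − 2·|ST|·|TR|·cos T = 2355, so |RS| ≈ 48.528.
Area = ½·|ST|·|TR|·sin T ≈ 1824.
Circumradius = |RS|/(2 sin T) ≈ 48.528.

48.5279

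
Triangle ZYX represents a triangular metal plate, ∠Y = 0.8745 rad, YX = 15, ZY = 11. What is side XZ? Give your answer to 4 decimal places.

By the law of cosines, XZ² = ZY² + YX² − 2·ZY·YX·cos Y = 134.34, so XZ ≈ 11.591.

11.5907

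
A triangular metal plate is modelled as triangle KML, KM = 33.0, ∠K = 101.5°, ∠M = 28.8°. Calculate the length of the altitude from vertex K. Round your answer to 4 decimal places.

The third angle is ∠L = 180° − ∠K − ∠M = 49.70°.
Law of sines: ML = KM·sin K/sin L ≈ 42.4.
Law of sines: LK = KM·sin M/sin L ≈ 20.845.
Area = ½·KM·ML·sin M ≈ 337.04.
The altitude from K has length 2·area/ML ≈ 15.898.

h_K ≈ 15.8979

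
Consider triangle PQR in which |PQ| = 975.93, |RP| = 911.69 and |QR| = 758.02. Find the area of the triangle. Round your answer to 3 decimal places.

Semiperimeter s = (758.02 + 911.69 + 975.93)/2 = 1322.8.
Heron's formula: area = √(1322.8·564.8·411.13·346.89) ≈ 3.2642e+05.

area ≈ 326424.836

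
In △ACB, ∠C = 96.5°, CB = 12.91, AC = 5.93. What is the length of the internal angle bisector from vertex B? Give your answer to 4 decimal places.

By the law of cosines, BA² = AC² + CB² − 2·AC·CB·cos C = 219.17, so BA ≈ 14.804.
Law of cosines again: cos B = (CB² + BA² − AC²)/(2·CB·BA) ≈ 0.91739, so ∠B ≈ 23.45°.
The bisector from B has length 2·CB·BA·cos(∠B/2)/(CB+BA) ≈ 13.505.

t_B ≈ 13.5045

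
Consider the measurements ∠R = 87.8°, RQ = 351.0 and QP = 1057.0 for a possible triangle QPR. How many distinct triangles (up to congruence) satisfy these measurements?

RQ·sin R = 351.0·sin(87.8°) ≈ 350.7.
Since QP ≥ RQ, exactly one triangle exists.

1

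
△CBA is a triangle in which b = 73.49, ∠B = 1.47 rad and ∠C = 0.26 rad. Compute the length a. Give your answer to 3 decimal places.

72.931

The third angle is ∠A = π − ∠C − ∠B = 1.412 rad.
Law of sines: a = b·sin A/sin B ≈ 72.931.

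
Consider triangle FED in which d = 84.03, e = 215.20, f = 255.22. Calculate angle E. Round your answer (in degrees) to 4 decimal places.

52.8761

By the law of cosines, cos E = (d² + f² − e²) / (2·d·f) ≈ 0.60354, so ∠E ≈ 52.88°.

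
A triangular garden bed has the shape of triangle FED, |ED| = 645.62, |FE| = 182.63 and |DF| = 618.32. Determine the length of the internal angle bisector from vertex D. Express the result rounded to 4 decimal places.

t_D ≈ 625.1921

By the law of cosines, cos D = (|ED|² + |DF|² − |FE|²) / (2·|ED|·|DF|) ≈ 0.95916, so ∠D ≈ 16.43°.
The bisector from D has length 2·|ED|·|DF|·cos(∠D/2)/(|ED|+|DF|) ≈ 625.19.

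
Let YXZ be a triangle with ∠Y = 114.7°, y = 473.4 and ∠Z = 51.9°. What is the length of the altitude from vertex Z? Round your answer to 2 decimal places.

The third angle is ∠X = 180° − ∠Z − ∠Y = 13.40°.
Law of sines: x = y·sin X/sin Y ≈ 120.76.
Law of sines: z = y·sin Z/sin Y ≈ 410.05.
Area = ½·y·x·sin Z ≈ 22493.
The altitude from Z has length 2·area/z ≈ 109.71.

h_Z ≈ 109.71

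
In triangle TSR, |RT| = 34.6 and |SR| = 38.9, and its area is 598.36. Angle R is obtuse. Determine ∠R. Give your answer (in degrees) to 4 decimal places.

117.2355

From area = ½·|SR|·|RT|·sin R, we get sin R = 2·area/(|SR|·|RT|) ≈ 0.88913.
Taking the obtuse solution, ∠R ≈ 117.24°.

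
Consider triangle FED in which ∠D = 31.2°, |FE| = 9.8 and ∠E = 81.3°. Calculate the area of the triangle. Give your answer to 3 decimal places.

area ≈ 84.656

The third angle is ∠F = 180° − ∠E − ∠D = 67.50°.
Law of sines: |ED| = |FE|·sin F/sin D ≈ 17.478.
Law of sines: |DF| = |FE|·sin E/sin D ≈ 18.7.
Area = ½·|FE|·|ED|·sin E ≈ 84.656.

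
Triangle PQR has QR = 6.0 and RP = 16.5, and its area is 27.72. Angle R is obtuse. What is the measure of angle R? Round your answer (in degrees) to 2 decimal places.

From area = ½·QR·RP·sin R, we get sin R = 2·area/(QR·RP) ≈ 0.56000.
Taking the obtuse solution, ∠R ≈ 145.94°.

145.94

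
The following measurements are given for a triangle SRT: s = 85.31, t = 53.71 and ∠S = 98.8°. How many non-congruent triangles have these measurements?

1

t·sin S = 53.71·sin(98.8°) ≈ 53.08.
Since ∠S is not acute, a triangle exists only if s > t; here s > t, so there is exactly one triangle.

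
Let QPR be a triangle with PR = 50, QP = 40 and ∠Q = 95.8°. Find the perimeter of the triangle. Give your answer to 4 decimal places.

Law of sines: sin R = QP·sin Q/PR ≈ 0.79590.
Since PR ≥ QP, only the acute value applies: ∠R ≈ 52.74°.
Then ∠P = 180° − ∠Q − ∠R ≈ 31.46°.
Law of sines gives RQ = PR·sin P/sin Q ≈ 26.229.
Semiperimeter s = (50+26.229+40)/2 = 58.114.
Perimeter = 50 + 26.229 + 40 = 116.23.

perimeter ≈ 116.2289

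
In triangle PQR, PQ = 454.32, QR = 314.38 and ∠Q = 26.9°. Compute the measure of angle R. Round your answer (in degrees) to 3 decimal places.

113.829

By the law of cosines, RP² = PQ² + QR² − 2·PQ·QR·cos Q = 50492, so RP ≈ 224.7.
Law of cosines again: cos R = (QR² + RP² − PQ²)/(2·QR·RP) ≈ -0.40400, so ∠R ≈ 113.83°.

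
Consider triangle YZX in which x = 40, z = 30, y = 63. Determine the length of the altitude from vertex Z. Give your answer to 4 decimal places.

Semiperimeter s = (63 + 30 + 40)/2 = 66.5.
Heron's formula: area = √(66.5·3.5·36.5·26.5) ≈ 474.48.
The altitude from Z has length 2·area/z ≈ 31.632.

31.6317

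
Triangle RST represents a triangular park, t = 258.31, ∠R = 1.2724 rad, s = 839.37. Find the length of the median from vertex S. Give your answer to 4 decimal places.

By the law of cosines, r² = s² + t² − 2·s·t·cos R = 6.4378e+05, so r ≈ 802.36.
Median from S: ½√(2·t² + 2·r² − s²) ≈ 423.22.

m_S ≈ 423.2231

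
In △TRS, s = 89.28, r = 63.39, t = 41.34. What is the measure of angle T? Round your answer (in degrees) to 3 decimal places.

By the law of cosines, cos T = (r² + s² − t²) / (2·r·s) ≈ 0.90823, so ∠T ≈ 24.74°.

∠T ≈ 24.738°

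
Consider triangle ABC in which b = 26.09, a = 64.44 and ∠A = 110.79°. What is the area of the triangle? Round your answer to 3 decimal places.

area ≈ 614.476

Law of sines: sin B = b·sin A/a ≈ 0.37851.
Since a ≥ b, only the acute value applies: ∠B ≈ 22.24°.
Then ∠C = 180° − ∠A − ∠B ≈ 46.97°.
Law of sines gives c = a·sin C/sin A ≈ 50.385.
Area = ½·a·b·sin C ≈ 614.48.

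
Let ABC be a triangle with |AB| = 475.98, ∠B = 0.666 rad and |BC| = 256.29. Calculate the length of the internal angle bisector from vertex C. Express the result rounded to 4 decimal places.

By the law of cosines, |CA|² = |AB|² + |BC|² − 2·|AB|·|BC|·cos B = 1.004e+05, so |CA| ≈ 316.86.
Law of cosines again: cos C = (|BC|² + |CA|² − |AB|²)/(2·|BC|·|CA|) ≈ -0.37232, so ∠C ≈ 1.952 rad.
The bisector from C has length 2·|BC|·|CA|·cos(∠C/2)/(|BC|+|CA|) ≈ 158.75.

158.7516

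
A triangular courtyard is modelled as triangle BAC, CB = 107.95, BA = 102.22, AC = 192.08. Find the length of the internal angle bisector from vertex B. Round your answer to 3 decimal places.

42.636

By the law of cosines, cos B = (CB² + BA² − AC²) / (2·CB·BA) ≈ -0.67028, so ∠B ≈ 2.305 rad.
The bisector from B has length 2·CB·BA·cos(∠B/2)/(CB+BA) ≈ 42.636.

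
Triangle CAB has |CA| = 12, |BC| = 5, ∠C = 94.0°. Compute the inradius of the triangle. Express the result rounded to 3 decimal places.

r ≈ 1.974

By the law of cosines, |AB|² = |BC|² + |CA|² − 2·|BC|·|CA|·cos C = 177.37, so |AB| ≈ 13.318.
Area = ½·|BC|·|CA|·sin C ≈ 29.927.
Semiperimeter s = (13.318+5+12)/2 = 15.159.
Inradius = area/s = 29.927/15.159 ≈ 1.9742.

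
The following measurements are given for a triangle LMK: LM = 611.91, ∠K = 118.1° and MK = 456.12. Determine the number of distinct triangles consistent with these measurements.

1

MK·sin K = 456.12·sin(118.1°) ≈ 402.4.
Since ∠K is not acute, a triangle exists only if LM > MK; here LM > MK, so there is exactly one triangle.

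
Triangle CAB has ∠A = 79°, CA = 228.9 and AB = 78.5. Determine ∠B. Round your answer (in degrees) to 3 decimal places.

By the law of cosines, BC² = CA² + AB² − 2·CA·AB·cos A = 51700, so BC ≈ 227.38.
Law of cosines again: cos B = (AB² + BC² − CA²)/(2·AB·BC) ≈ 0.15315, so ∠B ≈ 81.19°.

81.190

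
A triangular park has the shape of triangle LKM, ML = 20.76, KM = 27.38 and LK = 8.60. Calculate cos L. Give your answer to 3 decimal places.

By the law of cosines, cos L = (ML² + LK² − KM²) / (2·ML·LK) ≈ -0.68537, so ∠L ≈ 133.26°.

cos L ≈ -0.685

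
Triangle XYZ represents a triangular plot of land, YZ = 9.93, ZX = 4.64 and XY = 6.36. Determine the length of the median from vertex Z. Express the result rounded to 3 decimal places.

Median from Z: ½√(2·YZ² + 2·ZX² − XY²) ≈ 7.0679.

m_Z ≈ 7.068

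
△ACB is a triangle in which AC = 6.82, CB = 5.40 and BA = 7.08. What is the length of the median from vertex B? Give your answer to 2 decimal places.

m_B ≈ 5.29

Median from B: ½√(2·CB² + 2·BA² − AC²) ≈ 5.2929.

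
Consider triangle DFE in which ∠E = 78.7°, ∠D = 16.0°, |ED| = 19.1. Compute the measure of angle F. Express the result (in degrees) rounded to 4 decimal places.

The third angle is ∠F = 180° − ∠E − ∠D = 85.30°.

85.3000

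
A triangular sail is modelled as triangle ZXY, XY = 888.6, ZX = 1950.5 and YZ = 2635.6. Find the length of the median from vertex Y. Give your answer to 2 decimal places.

Median from Y: ½√(2·XY² + 2·YZ² − ZX²) ≈ 1707.9.

m_Y ≈ 1707.89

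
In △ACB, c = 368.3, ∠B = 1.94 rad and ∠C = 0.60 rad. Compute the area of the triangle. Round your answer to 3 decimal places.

area ≈ 63399.400

The third angle is ∠A = π − ∠C − ∠B = 0.602 rad.
Law of sines: a = c·sin A/sin C ≈ 369.16.
Law of sines: b = c·sin B/sin C ≈ 608.32.
Area = ½·c·a·sin B ≈ 63399.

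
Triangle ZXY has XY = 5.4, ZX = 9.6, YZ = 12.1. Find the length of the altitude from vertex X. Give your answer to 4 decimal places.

4.1570

Semiperimeter s = (5.4 + 12.1 + 9.6)/2 = 13.55.
Heron's formula: area = √(13.55·8.15·1.45·3.95) ≈ 25.15.
The altitude from X has length 2·area/YZ ≈ 4.157.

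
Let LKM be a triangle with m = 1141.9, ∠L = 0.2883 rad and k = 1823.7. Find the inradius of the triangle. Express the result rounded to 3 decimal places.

157.324

By the law of cosines, l² = k² + m² − 2·k·m·cos L = 6.3675e+05, so l ≈ 797.96.
Area = ½·k·m·sin L ≈ 2.9605e+05.
Semiperimeter s = (797.96+1823.7+1141.9)/2 = 1881.8.
Inradius = area/s = 2.9605e+05/1881.8 ≈ 157.32.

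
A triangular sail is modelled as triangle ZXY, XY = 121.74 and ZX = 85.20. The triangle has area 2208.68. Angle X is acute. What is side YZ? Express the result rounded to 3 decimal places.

57.537

From area = ½·ZX·XY·sin X, we get sin X = 2·area/(ZX·XY) ≈ 0.42588.
Taking the acute solution, ∠X ≈ 25.21°.
Law of cosines then gives YZ ≈ 57.537.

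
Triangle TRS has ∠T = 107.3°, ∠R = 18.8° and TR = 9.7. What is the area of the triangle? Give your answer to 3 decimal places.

The third angle is ∠S = 180° − ∠T − ∠R = 53.90°.
Law of sines: RS = TR·sin T/sin S ≈ 11.462.
Law of sines: ST = TR·sin R/sin S ≈ 3.8688.
Area = ½·TR·RS·sin R ≈ 17.915.

area ≈ 17.915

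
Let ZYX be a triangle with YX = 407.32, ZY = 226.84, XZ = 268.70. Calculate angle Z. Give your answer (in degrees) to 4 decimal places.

∠Z ≈ 110.2803°

By the law of cosines, cos Z = (XZ² + ZY² − YX²) / (2·XZ·ZY) ≈ -0.34661, so ∠Z ≈ 110.28°.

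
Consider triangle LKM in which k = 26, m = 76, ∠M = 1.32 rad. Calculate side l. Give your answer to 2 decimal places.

78.16

Law of sines: sin K = k·sin M/m ≈ 0.33140.
Since m ≥ k, only the acute value applies: ∠K ≈ 0.338 rad.
Then ∠L = π − ∠M − ∠K ≈ 1.484 rad.
Law of sines gives l = m·sin L/sin M ≈ 78.158.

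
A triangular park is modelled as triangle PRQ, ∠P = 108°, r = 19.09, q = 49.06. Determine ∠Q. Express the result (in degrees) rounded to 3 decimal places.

By the law of cosines, p² = r² + q² − 2·r·q·cos P = 3350.1, so p ≈ 57.88.
Law of cosines again: cos Q = (p² + r² − q²)/(2·p·r) ≈ 0.59174, so ∠Q ≈ 53.72°.

∠Q ≈ 53.719°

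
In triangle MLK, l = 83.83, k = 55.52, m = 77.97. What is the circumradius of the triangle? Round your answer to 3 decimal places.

R ≈ 43.250

By the law of cosines, cos M = (l² + k² − m²) / (2·l·k) ≈ 0.43300, so ∠M ≈ 64.34°.
Circumradius = m/(2 sin M) ≈ 43.25.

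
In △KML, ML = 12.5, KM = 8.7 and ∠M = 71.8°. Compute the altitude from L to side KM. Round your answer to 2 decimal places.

11.87

By the law of cosines, LK² = KM² + ML² − 2·KM·ML·cos M = 164.01, so LK ≈ 12.807.
Area = ½·KM·ML·sin M ≈ 51.655.
The altitude from L has length 2·area/KM ≈ 11.875.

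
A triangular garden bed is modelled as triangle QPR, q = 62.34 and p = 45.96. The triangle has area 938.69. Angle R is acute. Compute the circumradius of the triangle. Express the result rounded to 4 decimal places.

31.1820

From area = ½·q·p·sin R, we get sin R = 2·area/(q·p) ≈ 0.65525.
Taking the acute solution, ∠R ≈ 40.94°.
Law of cosines then gives r ≈ 40.864.
Circumradius = r/(2 sin R) ≈ 31.182.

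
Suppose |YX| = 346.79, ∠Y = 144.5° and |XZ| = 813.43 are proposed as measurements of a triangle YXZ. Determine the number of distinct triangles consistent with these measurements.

|YX|·sin Y = 346.79·sin(144.5°) ≈ 201.4.
Since ∠Y is not acute, a triangle exists only if |XZ| > |YX|; here |XZ| > |YX|, so there is exactly one triangle.

1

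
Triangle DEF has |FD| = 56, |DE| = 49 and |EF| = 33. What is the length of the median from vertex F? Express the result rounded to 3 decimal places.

Median from F: ½√(2·|EF|² + 2·|FD|² − |DE|²) ≈ 38.888.

m_F ≈ 38.888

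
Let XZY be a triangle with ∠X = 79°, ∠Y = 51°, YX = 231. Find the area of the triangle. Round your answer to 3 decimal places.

26569.854

The third angle is ∠Z = 180° − ∠Y − ∠X = 50.00°.
Law of sines: ZY = YX·sin X/sin Z ≈ 296.01.
Law of sines: XZ = YX·sin Y/sin Z ≈ 234.35.
Area = ½·YX·ZY·sin Y ≈ 26570.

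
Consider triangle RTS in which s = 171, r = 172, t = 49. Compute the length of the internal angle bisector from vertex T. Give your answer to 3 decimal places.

By the law of cosines, cos T = (s² + r² − t²) / (2·s·r) ≈ 0.95920, so ∠T ≈ 16.42°.
The bisector from T has length 2·s·r·cos(∠T/2)/(s+r) ≈ 169.74.

t_T ≈ 169.740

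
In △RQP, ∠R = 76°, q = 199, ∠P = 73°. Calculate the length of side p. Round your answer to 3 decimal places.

The third angle is ∠Q = 180° − ∠P − ∠R = 31.00°.
Law of sines: p = q·sin P/sin Q ≈ 369.5.

369.496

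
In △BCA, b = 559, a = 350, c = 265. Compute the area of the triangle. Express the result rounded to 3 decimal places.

35416.054

Semiperimeter s = (559 + 265 + 350)/2 = 587.
Heron's formula: area = √(587·28·322·237) ≈ 35416.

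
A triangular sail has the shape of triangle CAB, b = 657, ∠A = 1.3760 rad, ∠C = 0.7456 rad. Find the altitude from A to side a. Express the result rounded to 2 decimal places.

The third angle is ∠B = π − ∠C − ∠A = 1.0200 rad.
Law of sines: c = b·sin C/sin B ≈ 523.08.
Law of sines: a = b·sin A/sin B ≈ 756.45.
Area = ½·b·c·sin A ≈ 1.6858e+05.
The altitude from A has length 2·area/a ≈ 445.72.

h_A ≈ 445.72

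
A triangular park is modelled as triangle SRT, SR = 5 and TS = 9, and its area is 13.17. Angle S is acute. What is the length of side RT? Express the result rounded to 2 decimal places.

5.75

From area = ½·TS·SR·sin S, we get sin S = 2·area/(TS·SR) ≈ 0.58533.
Taking the acute solution, ∠S ≈ 35.83°.
Law of cosines then gives RT ≈ 5.7471.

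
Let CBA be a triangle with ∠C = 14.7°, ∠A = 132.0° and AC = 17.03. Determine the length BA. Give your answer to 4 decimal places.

7.8713

The third angle is ∠B = 180° − ∠A − ∠C = 33.30°.
Law of sines: BA = AC·sin C/sin B ≈ 7.8713.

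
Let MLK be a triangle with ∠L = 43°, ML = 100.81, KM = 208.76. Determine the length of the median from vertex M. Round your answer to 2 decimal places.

92.37

Law of sines: sin K = ML·sin L/KM ≈ 0.32934.
Since KM ≥ ML, only the acute value applies: ∠K ≈ 19.23°.
Then ∠M = 180° − ∠L − ∠K ≈ 117.77°.
Law of sines gives LK = KM·sin M/sin L ≈ 270.84.
Median from M: ½√(2·KM² + 2·ML² − LK²) ≈ 92.374.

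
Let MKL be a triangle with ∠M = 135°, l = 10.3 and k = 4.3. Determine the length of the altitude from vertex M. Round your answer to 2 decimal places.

h_M ≈ 2.29

By the law of cosines, m² = k² + l² − 2·k·l·cos M = 187.22, so m ≈ 13.683.
Area = ½·k·l·sin M ≈ 15.659.
The altitude from M has length 2·area/m ≈ 2.2889.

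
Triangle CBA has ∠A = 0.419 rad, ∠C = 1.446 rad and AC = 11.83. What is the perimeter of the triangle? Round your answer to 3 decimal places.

The third angle is ∠B = π − ∠A − ∠C = 1.277 rad.
Law of sines: BA = AC·sin C/sin B ≈ 12.265.
Law of sines: CB = AC·sin A/sin B ≈ 5.0291.
Semiperimeter s = (12.265+11.83+5.0291)/2 = 14.562.
Perimeter = 12.265 + 11.83 + 5.0291 = 29.124.

perimeter ≈ 29.124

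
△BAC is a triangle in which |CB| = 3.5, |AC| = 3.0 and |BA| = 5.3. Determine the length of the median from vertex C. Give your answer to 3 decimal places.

Median from C: ½√(2·|AC|² + 2·|CB|² − |BA|²) ≈ 1.898.

m_C ≈ 1.898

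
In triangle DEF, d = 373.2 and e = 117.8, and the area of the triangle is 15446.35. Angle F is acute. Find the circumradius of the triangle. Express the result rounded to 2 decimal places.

R ≈ 214.17

From area = ½·d·e·sin F, we get sin F = 2·area/(d·e) ≈ 0.70270.
Taking the acute solution, ∠F ≈ 44.64°.
Law of cosines then gives f ≈ 300.99.
Circumradius = f/(2 sin F) ≈ 214.17.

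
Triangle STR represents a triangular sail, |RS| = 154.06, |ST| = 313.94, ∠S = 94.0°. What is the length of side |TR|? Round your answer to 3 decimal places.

359.222

By the law of cosines, |TR|² = |RS|² + |ST|² − 2·|RS|·|ST|·cos S = 1.2904e+05, so |TR| ≈ 359.22.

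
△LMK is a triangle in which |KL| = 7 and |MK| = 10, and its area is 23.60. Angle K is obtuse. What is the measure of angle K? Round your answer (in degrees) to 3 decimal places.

From area = ½·|MK|·|KL|·sin K, we get sin K = 2·area/(|MK|·|KL|) ≈ 0.67429.
Taking the obtuse solution, ∠K ≈ 137.60°.

∠K ≈ 137.601°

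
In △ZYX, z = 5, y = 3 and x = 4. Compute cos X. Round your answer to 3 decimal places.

By the law of cosines, cos X = (z² + y² − x²) / (2·z·y) ≈ 0.60000, so ∠X ≈ 53.13°.

cos X ≈ 0.600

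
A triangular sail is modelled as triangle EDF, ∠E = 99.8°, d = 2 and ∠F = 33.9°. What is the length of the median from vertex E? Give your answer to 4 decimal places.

1.1544

The third angle is ∠D = 180° − ∠F − ∠E = 46.30°.
Law of sines: e = d·sin E/sin D ≈ 2.726.
Law of sines: f = d·sin F/sin D ≈ 1.5429.
Median from E: ½√(2·d² + 2·f² − e²) ≈ 1.1544.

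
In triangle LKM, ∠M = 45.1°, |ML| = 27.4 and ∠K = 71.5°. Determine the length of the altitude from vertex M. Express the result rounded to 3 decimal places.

h_M ≈ 24.500

The third angle is ∠L = 180° − ∠K − ∠M = 63.40°.
Law of sines: |KM| = |ML|·sin L/sin K ≈ 25.835.
Law of sines: |LK| = |ML|·sin M/sin K ≈ 20.466.
Area = ½·|ML|·|KM|·sin M ≈ 250.71.
The altitude from M has length 2·area/|LK| ≈ 24.5.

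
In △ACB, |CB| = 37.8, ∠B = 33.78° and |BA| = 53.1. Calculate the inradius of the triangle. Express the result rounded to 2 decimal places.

By the law of cosines, |AC|² = |CB|² + |BA|² − 2·|CB|·|BA|·cos B = 911.8, so |AC| ≈ 30.196.
Area = ½·|CB|·|BA|·sin B ≈ 558.
Semiperimeter s = (37.8+53.1+30.196)/2 = 60.548.
Inradius = area/s = 558/60.548 ≈ 9.2159.

9.22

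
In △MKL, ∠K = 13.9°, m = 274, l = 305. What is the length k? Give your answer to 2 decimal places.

By the law of cosines, k² = l² + m² − 2·l·m·cos K = 5855.4, so k ≈ 76.521.

76.52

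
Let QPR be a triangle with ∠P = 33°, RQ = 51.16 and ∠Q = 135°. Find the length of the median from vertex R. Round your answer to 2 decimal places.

The third angle is ∠R = 180° − ∠Q − ∠P = 12.00°.
Law of sines: PR = RQ·sin Q/sin P ≈ 66.421.
Law of sines: QP = RQ·sin R/sin P ≈ 19.53.
Median from R: ½√(2·PR² + 2·RQ² − QP²) ≈ 58.474.

58.47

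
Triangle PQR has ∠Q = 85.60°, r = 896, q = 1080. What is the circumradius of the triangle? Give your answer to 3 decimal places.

541.596

Law of sines: sin R = r·sin Q/q ≈ 0.82718.
Since q ≥ r, only the acute value applies: ∠R ≈ 55.81°.
Then ∠P = 180° − ∠Q − ∠R ≈ 38.59°.
Law of sines gives p = q·sin P/sin Q ≈ 675.63.
Circumradius = q/(2 sin Q) ≈ 541.6.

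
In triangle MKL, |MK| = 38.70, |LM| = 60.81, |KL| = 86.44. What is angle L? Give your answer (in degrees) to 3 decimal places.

By the law of cosines, cos L = (|KL|² + |LM|² − |MK|²) / (2·|KL|·|LM|) ≈ 0.92002, so ∠L ≈ 23.07°.

∠L ≈ 23.071°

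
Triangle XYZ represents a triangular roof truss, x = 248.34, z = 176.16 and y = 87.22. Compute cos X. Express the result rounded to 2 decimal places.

By the law of cosines, cos X = (y² + z² − x²) / (2·y·z) ≈ -0.74955, so ∠X ≈ 138.55°.

cos X ≈ -0.75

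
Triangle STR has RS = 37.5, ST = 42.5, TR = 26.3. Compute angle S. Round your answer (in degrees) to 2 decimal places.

∠S ≈ 37.74°

By the law of cosines, cos S = (RS² + ST² − TR²) / (2·RS·ST) ≈ 0.79084, so ∠S ≈ 37.74°.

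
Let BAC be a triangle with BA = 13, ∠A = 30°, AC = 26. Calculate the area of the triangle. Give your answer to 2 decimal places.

Area = ½·BA·AC·sin A ≈ 84.5.

84.50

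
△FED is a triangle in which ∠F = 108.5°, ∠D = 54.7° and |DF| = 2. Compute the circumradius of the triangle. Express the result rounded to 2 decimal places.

The third angle is ∠E = 180° − ∠D − ∠F = 16.80°.
Law of sines: |ED| = |DF|·sin F/sin E ≈ 6.5621.
Law of sines: |FE| = |DF|·sin D/sin E ≈ 5.6474.
Circumradius = |DF|/(2 sin E) ≈ 3.4598.

R ≈ 3.46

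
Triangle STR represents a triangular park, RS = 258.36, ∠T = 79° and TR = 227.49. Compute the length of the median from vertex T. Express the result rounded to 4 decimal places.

m_T ≈ 155.6009

Law of sines: sin S = TR·sin T/RS ≈ 0.86434.
Since RS ≥ TR, only the acute value applies: ∠S ≈ 59.81°.
Then ∠R = 180° − ∠T − ∠S ≈ 41.19°.
Law of sines gives ST = RS·sin R/sin T ≈ 173.34.
Median from T: ½√(2·ST² + 2·TR² − RS²) ≈ 155.6.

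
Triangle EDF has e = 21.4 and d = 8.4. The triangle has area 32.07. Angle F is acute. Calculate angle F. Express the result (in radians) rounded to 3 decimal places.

0.365

From area = ½·e·d·sin F, we get sin F = 2·area/(e·d) ≈ 0.35681.
Taking the acute solution, ∠F ≈ 0.365 rad.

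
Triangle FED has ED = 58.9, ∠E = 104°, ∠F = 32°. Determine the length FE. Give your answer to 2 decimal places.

The third angle is ∠D = 180° − ∠F − ∠E = 44.00°.
Law of sines: FE = ED·sin D/sin F ≈ 77.211.

77.21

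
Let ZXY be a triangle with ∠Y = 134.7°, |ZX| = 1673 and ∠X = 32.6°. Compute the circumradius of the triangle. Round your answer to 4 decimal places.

The third angle is ∠Z = 180° − ∠X − ∠Y = 12.70°.
Law of sines: |XY| = |ZX|·sin Z/sin Y ≈ 517.45.
Law of sines: |YZ| = |ZX|·sin X/sin Y ≈ 1268.1.
Circumradius = |ZX|/(2 sin Y) ≈ 1176.8.

1176.8439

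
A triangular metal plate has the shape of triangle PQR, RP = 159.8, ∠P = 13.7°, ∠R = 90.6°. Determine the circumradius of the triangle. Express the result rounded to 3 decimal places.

The third angle is ∠Q = 180° − ∠R − ∠P = 75.70°.
Law of sines: QR = RP·sin P/sin Q ≈ 39.057.
Law of sines: PQ = RP·sin R/sin Q ≈ 164.9.
Circumradius = RP/(2 sin Q) ≈ 82.455.

82.455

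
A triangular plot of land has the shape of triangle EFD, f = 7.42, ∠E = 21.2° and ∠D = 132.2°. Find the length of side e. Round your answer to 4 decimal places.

The third angle is ∠F = 180° − ∠D − ∠E = 26.60°.
Law of sines: e = f·sin E/sin F ≈ 5.9926.

5.9926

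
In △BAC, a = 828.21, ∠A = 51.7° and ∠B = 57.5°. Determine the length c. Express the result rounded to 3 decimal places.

The third angle is ∠C = 180° − ∠B − ∠A = 70.80°.
Law of sines: c = a·sin C/sin A ≈ 996.64.

996.643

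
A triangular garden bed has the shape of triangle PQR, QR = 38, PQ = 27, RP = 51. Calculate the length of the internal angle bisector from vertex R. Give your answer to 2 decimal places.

By the law of cosines, cos R = (QR² + RP² − PQ²) / (2·QR·RP) ≈ 0.85552, so ∠R ≈ 31.18°.
The bisector from R has length 2·QR·RP·cos(∠R/2)/(QR+RP) ≈ 41.948.

41.95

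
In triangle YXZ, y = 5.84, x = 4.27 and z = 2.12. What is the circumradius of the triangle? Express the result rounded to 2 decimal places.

3.75

By the law of cosines, cos Y = (x² + z² − y²) / (2·x·z) ≈ -0.62847, so ∠Y ≈ 128.94°.
Circumradius = y/(2 sin Y) ≈ 3.754.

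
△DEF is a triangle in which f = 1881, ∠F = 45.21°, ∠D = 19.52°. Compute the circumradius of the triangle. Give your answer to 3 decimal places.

The third angle is ∠E = 180° − ∠F − ∠D = 115.27°.
Law of sines: d = f·sin D/sin F ≈ 885.61.
Law of sines: e = f·sin E/sin F ≈ 2396.8.
Circumradius = f/(2 sin F) ≈ 1325.2.

1325.220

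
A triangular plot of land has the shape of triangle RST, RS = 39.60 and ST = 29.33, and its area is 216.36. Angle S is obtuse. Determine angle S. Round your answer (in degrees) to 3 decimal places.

From area = ½·RS·ST·sin S, we get sin S = 2·area/(RS·ST) ≈ 0.37256.
Taking the obtuse solution, ∠S ≈ 158.13°.

∠S ≈ 158.126°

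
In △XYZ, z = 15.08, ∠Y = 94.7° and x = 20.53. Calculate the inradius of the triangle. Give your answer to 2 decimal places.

r ≈ 4.97

By the law of cosines, y² = z² + x² − 2·z·x·cos Y = 699.62, so y ≈ 26.45.
Area = ½·z·x·sin Y ≈ 154.28.
Semiperimeter s = (20.53+26.45+15.08)/2 = 31.03.
Inradius = area/s = 154.28/31.03 ≈ 4.9718.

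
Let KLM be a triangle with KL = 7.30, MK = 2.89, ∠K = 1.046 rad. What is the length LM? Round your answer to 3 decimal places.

6.364

By the law of cosines, LM² = MK² + KL² − 2·MK·KL·cos K = 40.501, so LM ≈ 6.3641.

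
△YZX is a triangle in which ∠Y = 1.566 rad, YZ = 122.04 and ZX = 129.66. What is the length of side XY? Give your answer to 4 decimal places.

Law of sines: sin X = YZ·sin Y/ZX ≈ 0.94122.
Since ZX ≥ YZ, only the acute value applies: ∠X ≈ 1.226 rad.
Then ∠Z = π − ∠Y − ∠X ≈ 0.349 rad.
Law of sines gives XY = ZX·sin Z/sin Y ≈ 44.384.

44.3837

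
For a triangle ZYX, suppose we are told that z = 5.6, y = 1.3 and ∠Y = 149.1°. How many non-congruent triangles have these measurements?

0

z·sin Y = 5.6·sin(149.1°) ≈ 2.876.
Since ∠Y is not acute, a triangle exists only if y > z; here y ≤ z, so there is no triangle.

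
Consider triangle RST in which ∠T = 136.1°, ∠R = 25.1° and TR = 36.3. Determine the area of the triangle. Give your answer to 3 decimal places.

area ≈ 601.346

The third angle is ∠S = 180° − ∠T − ∠R = 18.80°.
Law of sines: ST = TR·sin R/sin S ≈ 47.782.
Law of sines: RS = TR·sin T/sin S ≈ 78.105.
Area = ½·TR·ST·sin T ≈ 601.35.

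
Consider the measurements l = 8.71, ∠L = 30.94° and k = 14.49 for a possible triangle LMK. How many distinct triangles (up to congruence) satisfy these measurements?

2

k·sin L = 14.49·sin(30.94°) ≈ 7.45.
Since k sin L < l < k (7.45 < 8.71 < 14.49), two triangles exist.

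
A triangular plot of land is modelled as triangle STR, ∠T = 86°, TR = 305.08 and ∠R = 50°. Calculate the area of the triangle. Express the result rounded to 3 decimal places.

51194.224

The third angle is ∠S = 180° − ∠T − ∠R = 44.00°.
Law of sines: RS = TR·sin T/sin S ≈ 438.11.
Law of sines: ST = TR·sin R/sin S ≈ 336.43.
Area = ½·TR·RS·sin R ≈ 51194.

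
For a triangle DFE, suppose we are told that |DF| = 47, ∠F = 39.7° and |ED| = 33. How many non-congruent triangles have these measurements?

2

|DF|·sin F = 47·sin(39.7°) ≈ 30.02.
Since |DF| sin F < |ED| < |DF| (30.02 < 33 < 47), two triangles exist.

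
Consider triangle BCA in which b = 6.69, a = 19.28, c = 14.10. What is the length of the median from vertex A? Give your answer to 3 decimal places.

5.372

Median from A: ½√(2·b² + 2·c² − a²) ≈ 5.3715.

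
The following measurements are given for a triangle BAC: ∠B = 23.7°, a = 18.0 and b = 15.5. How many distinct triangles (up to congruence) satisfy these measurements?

a·sin B = 18.0·sin(23.7°) ≈ 7.235.
Since a sin B < b < a (7.235 < 15.5 < 18.0), two triangles exist.

2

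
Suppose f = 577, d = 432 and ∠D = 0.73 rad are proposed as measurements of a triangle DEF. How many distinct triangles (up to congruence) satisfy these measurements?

f·sin D = 577·sin(0.73 rad) ≈ 384.8.
Since f sin D < d < f (384.8 < 432 < 577), two triangles exist.

2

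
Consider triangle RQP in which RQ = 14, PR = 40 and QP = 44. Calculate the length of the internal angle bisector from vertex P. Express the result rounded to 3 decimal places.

By the law of cosines, cos P = (QP² + PR² − RQ²) / (2·QP·PR) ≈ 0.94886, so ∠P ≈ 18.40°.
The bisector from P has length 2·QP·PR·cos(∠P/2)/(QP+PR) ≈ 41.366.

41.366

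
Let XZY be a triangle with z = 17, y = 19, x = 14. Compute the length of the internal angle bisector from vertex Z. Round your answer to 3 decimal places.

By the law of cosines, cos Z = (y² + x² − z²) / (2·y·x) ≈ 0.50376, so ∠Z ≈ 59.75°.
The bisector from Z has length 2·y·x·cos(∠Z/2)/(y+x) ≈ 13.979.

t_Z ≈ 13.979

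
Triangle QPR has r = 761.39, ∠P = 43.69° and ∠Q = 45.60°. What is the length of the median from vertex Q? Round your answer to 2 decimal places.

595.14

The third angle is ∠R = 180° − ∠Q − ∠P = 90.71°.
Law of sines: q = r·sin Q/sin R ≈ 544.03.
Law of sines: p = r·sin P/sin R ≈ 525.98.
Median from Q: ½√(2·p² + 2·r² − q²) ≈ 595.14.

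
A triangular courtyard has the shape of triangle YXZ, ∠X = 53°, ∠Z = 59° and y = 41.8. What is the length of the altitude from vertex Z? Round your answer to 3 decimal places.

33.383

The third angle is ∠Y = 180° − ∠X − ∠Z = 68.00°.
Law of sines: x = y·sin X/sin Y ≈ 36.005.
Law of sines: z = y·sin Z/sin Y ≈ 38.643.
Area = ½·y·x·sin Z ≈ 645.02.
The altitude from Z has length 2·area/z ≈ 33.383.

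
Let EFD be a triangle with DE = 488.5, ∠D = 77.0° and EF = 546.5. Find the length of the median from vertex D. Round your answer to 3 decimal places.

Law of sines: sin F = DE·sin D/EF ≈ 0.87096.
Since EF ≥ DE, only the acute value applies: ∠F ≈ 60.57°.
Then ∠E = 180° − ∠D − ∠F ≈ 42.43°.
Law of sines gives FD = EF·sin E/sin D ≈ 378.41.
Median from D: ½√(2·FD² + 2·DE² − EF²) ≈ 340.95.

340.953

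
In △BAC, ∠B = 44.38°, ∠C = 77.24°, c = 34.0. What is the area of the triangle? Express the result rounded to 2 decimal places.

352.96

The third angle is ∠A = 180° − ∠C − ∠B = 58.38°.
Law of sines: b = c·sin B/sin C ≈ 24.382.
Law of sines: a = c·sin A/sin C ≈ 29.686.
Area = ½·c·b·sin A ≈ 352.96.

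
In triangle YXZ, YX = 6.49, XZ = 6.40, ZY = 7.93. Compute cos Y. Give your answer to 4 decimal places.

By the law of cosines, cos Y = (ZY² + YX² − XZ²) / (2·ZY·YX) ≈ 0.62221, so ∠Y ≈ 51.52°.

cos Y ≈ 0.6222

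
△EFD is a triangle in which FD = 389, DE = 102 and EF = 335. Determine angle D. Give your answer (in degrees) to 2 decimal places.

∠D ≈ 51.41°

By the law of cosines, cos D = (FD² + DE² − EF²) / (2·FD·DE) ≈ 0.62377, so ∠D ≈ 51.41°.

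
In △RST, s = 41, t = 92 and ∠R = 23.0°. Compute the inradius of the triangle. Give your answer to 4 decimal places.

7.7744

By the law of cosines, r² = s² + t² − 2·s·t·cos R = 3200.7, so r ≈ 56.575.
Area = ½·s·t·sin R ≈ 736.92.
Semiperimeter p = (56.575+41+92)/2 = 94.787.
Inradius = area/p = 736.92/94.787 ≈ 7.7744.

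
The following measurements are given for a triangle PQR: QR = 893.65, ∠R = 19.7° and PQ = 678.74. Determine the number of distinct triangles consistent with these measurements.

QR·sin R = 893.65·sin(19.7°) ≈ 301.2.
Since QR sin R < PQ < QR (301.2 < 678.74 < 893.65), two triangles exist.

2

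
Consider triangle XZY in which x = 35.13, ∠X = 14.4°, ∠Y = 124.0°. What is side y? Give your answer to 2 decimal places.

117.11

The third angle is ∠Z = 180° − ∠Y − ∠X = 41.60°.
Law of sines: y = x·sin Y/sin X ≈ 117.11.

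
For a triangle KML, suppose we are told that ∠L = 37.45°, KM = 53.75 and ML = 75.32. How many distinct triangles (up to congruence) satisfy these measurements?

2

ML·sin L = 75.32·sin(37.45°) ≈ 45.8.
Since ML sin L < KM < ML (45.8 < 53.75 < 75.32), two triangles exist.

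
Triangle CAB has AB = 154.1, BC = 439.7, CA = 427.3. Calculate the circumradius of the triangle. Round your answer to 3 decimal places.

By the law of cosines, cos C = (BC² + CA² − AB²) / (2·BC·CA) ≈ 0.93721, so ∠C ≈ 20.41°.
Circumradius = AB/(2 sin C) ≈ 220.93.

R ≈ 220.928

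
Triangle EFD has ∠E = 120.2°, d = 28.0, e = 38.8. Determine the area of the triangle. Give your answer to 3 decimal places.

area ≈ 196.549

Law of sines: sin D = d·sin E/e ≈ 0.62370.
Since e ≥ d, only the acute value applies: ∠D ≈ 38.59°.
Then ∠F = 180° − ∠E − ∠D ≈ 21.21°.
Law of sines gives f = e·sin F/sin E ≈ 16.244.
Area = ½·e·d·sin F ≈ 196.55.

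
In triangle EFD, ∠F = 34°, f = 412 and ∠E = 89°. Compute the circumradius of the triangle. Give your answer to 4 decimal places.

368.3881

The third angle is ∠D = 180° − ∠E − ∠F = 57.00°.
Law of sines: e = f·sin E/sin F ≈ 736.66.
Law of sines: d = f·sin D/sin F ≈ 617.91.
Circumradius = f/(2 sin F) ≈ 368.39.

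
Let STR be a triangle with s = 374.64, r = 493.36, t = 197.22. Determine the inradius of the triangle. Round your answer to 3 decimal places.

Semiperimeter p = (374.64 + 197.22 + 493.36)/2 = 532.61.
Heron's formula: area = √(532.61·157.97·335.39·39.25) ≈ 33280.
Inradius = area/p = 33280/532.61 ≈ 62.485.

62.485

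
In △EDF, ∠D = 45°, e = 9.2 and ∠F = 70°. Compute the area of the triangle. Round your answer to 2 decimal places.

The third angle is ∠E = 180° − ∠D − ∠F = 65.00°.
Law of sines: d = e·sin D/sin E ≈ 7.1779.
Law of sines: f = e·sin F/sin E ≈ 9.5389.
Area = ½·e·d·sin F ≈ 31.027.

31.03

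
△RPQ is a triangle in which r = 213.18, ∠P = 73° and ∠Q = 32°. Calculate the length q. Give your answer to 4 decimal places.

The third angle is ∠R = 180° − ∠P − ∠Q = 75.00°.
Law of sines: q = r·sin Q/sin R ≈ 116.95.

116.9533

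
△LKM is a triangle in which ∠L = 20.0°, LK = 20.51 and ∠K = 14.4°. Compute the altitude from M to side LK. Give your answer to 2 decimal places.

h_M ≈ 3.09

The third angle is ∠M = 180° − ∠L − ∠K = 145.60°.
Law of sines: KM = LK·sin L/sin M ≈ 12.416.
Law of sines: ML = LK·sin K/sin M ≈ 9.0282.
Area = ½·LK·KM·sin K ≈ 31.666.
The altitude from M has length 2·area/LK ≈ 3.0878.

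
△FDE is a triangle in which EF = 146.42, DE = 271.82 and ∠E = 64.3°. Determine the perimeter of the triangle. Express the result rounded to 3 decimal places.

664.828

By the law of cosines, FD² = DE² + EF² − 2·DE·EF·cos E = 60806, so FD ≈ 246.59.
Semiperimeter s = (271.82+146.42+246.59)/2 = 332.41.
Perimeter = 271.82 + 146.42 + 246.59 = 664.83.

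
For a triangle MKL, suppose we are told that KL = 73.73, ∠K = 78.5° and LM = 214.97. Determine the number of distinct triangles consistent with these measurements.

1

KL·sin K = 73.73·sin(78.5°) ≈ 72.25.
Since LM ≥ KL, exactly one triangle exists.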